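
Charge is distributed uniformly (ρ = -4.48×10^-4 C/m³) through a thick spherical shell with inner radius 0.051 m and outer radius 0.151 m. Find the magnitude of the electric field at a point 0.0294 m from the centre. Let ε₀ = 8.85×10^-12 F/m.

Take a concentric spherical Gaussian surface of radius r = 0.0294 m (r < 0.051 m, inside the empty cavity).
Q_enc = 0 (all charge lies at larger r); Gauss's law gives E = 0.

|E| = 0 N/C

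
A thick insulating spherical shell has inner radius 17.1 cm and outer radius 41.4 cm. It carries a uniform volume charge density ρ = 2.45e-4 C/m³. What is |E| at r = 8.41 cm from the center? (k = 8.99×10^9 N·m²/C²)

|E| = 0 N/C

By spherical symmetry E is radial; choose a Gaussian sphere of radius r = 8.41 cm (r < 17.1 cm, inside the empty cavity).
No charge is enclosed, so by Gauss's law E·4πr² = 0 ⇒ E = 0.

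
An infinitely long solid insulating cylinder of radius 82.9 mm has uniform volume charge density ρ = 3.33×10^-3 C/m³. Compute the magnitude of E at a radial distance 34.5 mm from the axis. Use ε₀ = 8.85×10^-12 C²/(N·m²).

Coaxial Gaussian cylinder, radius r = 34.5 mm, length L (r < R).
Charge inside radius r per length L is ρ·πr²·L, so λ_enc = ρπr² = 1.245e-5 C/m.
Since E is radial and uniform over the curved surface, Φ = E·2πrL = Q_enc/ε₀ = λ_enc L/ε₀.
E = |λ_enc|/(2πε₀r) = (1.245×10^-5)/(2π·8.85×10^-12·0.0345) = 6.49e6 N/C.

|E| ≈ 6.49e6 V/m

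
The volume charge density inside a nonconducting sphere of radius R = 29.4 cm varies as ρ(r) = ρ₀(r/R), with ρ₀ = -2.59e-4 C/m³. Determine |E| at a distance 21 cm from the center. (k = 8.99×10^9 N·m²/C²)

|E| ≈ 1.10e6 V/m

Take a concentric spherical Gaussian surface of radius r = 21 cm (r < R).
Q_enc = ∫₀^r ρ(r')·4πr'² dr' = (4πρ₀/R) ∫₀^r r'^3 dr' = 4πρ₀ r^4/(4·R) = -5.382×10^-6 C.
By Gauss's law, ∮E·dA = E·4πr² = Q_enc/ε₀.
E = k|Q_enc|/r² = (8.99×10^9)(5.382×10^-6)/(0.21)² = 1.10×10^6 N/C.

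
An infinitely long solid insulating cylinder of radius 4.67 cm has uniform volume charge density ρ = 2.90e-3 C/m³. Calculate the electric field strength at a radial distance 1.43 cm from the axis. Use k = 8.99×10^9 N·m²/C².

E = 2.34e6 N/C

Coaxial Gaussian cylinder, radius r = 1.43 cm, length L (r < R).
Enclosed charge per unit length: λ_enc = ρ·πr² = (2.90e-3)π(0.0143)² = 1.863×10^-6 C/m.
By Gauss's law (flux through the curved wall only), E·2πrL = λ_enc L/ε₀.
E = 2k|λ_enc|/r = 2(8.99×10^9)(1.863×10^-6)/(0.0143) = 2.34×10^6 N/C.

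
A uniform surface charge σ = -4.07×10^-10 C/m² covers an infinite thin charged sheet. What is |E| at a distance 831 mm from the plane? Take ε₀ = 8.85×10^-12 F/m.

The symmetry is planar: E is normal to the sheet and the same magnitude on both sides. Take a pillbox straddling the sheet with end-cap area A.
Flux Φ = 2EA and Q_enc = σA, so 2EA = σA/ε₀ ⇒ E = |σ|/(2ε₀), independent of distance.
E = |σ|/(2ε₀) = (4.07e-10)/(2·8.85×10^-12) = 23 N/C.

E = 23 V/m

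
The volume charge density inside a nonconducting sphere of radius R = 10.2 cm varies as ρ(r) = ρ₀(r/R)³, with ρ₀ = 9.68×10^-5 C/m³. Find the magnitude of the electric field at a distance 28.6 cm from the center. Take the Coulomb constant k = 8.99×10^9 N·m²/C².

By spherical symmetry E is radial; choose a Gaussian sphere of radius r = 28.6 cm (r > R, all charge enclosed).
Q_enc = 4π ∫₀^R ρ₀(r'/R)^3 r'² dr' = 4πρ₀R³/6 = 2.151×10^-7 C.
Gauss's law: E·4πr² = Q_enc/ε₀.
E = k|Q_enc|/r² = (8.99×10^9)(2.151e-7)/(0.286)² = 2.36×10^4 N/C.

|E| ≈ 2.36×10^4 N/C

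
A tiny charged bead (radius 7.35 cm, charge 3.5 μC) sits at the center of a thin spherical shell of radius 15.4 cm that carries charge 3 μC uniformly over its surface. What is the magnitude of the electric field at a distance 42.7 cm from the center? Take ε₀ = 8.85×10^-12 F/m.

|E| ≈ 3.21×10^5 N/C

Symmetry ⇒ E = E(r) r̂. Gaussian sphere of radius r = 42.7 cm (r > 15.4 cm, enclosing both).
Q_enc = (3.5 μC) + (3 μC) = 6.50×10^-6 C.
Gauss's law: E·4πr² = Q_enc/ε₀.
E = |Q_enc|/(4πε₀r²) = (6.50×10^-6)/(4π·8.85×10^-12·(0.427)²) = 3.21×10^5 N/C.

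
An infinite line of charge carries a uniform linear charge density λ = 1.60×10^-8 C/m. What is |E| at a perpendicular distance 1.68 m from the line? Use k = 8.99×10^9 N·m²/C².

E ≈ 171 N/C

Take a coaxial cylindrical Gaussian surface of radius r = 1.68 m and length L.
Q_enc = λL, so λ_enc = 1.60e-8 C/m.
By Gauss's law (flux through the curved wall only), E·2πrL = λ_enc L/ε₀.
E = 2k|λ_enc|/r = 2(8.99×10^9)(1.60e-8)/(1.68) = 171 N/C.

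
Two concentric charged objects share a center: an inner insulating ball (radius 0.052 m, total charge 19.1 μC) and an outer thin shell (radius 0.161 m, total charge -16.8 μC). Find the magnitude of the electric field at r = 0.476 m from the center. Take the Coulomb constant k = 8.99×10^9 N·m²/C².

E ≈ 9.13×10^4 N/C

Use a concentric Gaussian sphere at r = 0.476 m (r > 0.161 m, enclosing both).
Q_enc = (19.1 μC) + (-16.8 μC) = 2.30e-6 C.
By Gauss's law, ∮E·dA = E·4πr² = Q_enc/ε₀.
E = k|Q_enc|/r² = (8.99×10^9)(2.30e-6)/(0.476)² = 9.13e4 N/C.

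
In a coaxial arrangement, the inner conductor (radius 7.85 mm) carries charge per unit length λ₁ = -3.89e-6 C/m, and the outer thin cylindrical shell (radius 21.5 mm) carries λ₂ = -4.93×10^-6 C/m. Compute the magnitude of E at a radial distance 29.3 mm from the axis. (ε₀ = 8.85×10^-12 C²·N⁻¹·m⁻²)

Coaxial Gaussian cylinder, radius r = 29.3 mm, length L (r > 21.5 mm, enclosing both).
λ_enc = λ₁ + λ₂ = (-3.89×10^-6) + (-4.93×10^-6) = -8.82×10^-6 C/m.
Since E is radial and uniform over the curved surface, Φ = E·2πrL = Q_enc/ε₀ = λ_enc L/ε₀.
E = |λ_enc|/(2πε₀r) = (8.82×10^-6)/(2π·8.85×10^-12·0.0293) = 5.41e6 N/C.

|E| ≈ 5.41e6 V/m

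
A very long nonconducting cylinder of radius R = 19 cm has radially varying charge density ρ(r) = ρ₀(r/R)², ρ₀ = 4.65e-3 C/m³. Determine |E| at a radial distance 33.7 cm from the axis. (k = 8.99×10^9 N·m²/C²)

E ≈ 1.41×10^7 N/C

By cylindrical symmetry E is radial; use a coaxial Gaussian cylinder of radius 33.7 cm and length L (r > R, full charge per length enclosed).
λ_enc = 2π ∫₀^R ρ₀(r'/R)^2 r' dr' = 2πρ₀R²/4 = 2.637e-4 C/m.
Gauss's law: E·2πrL = λ_enc L/ε₀.
E = 2k|λ_enc|/r = 2(8.99×10^9)(2.637×10^-4)/(0.337) = 1.41×10^7 N/C.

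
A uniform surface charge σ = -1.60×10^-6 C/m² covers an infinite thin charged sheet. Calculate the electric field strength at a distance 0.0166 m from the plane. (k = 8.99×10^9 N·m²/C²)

The symmetry is planar: E is normal to the sheet and the same magnitude on both sides. Take a pillbox straddling the sheet with end-cap area A.
Flux Φ = 2EA and Q_enc = σA, so 2EA = σA/ε₀ ⇒ E = |σ|/(2ε₀), independent of distance.
E = 2πk|σ| = 2π(8.99×10^9)(1.60×10^-6) = 9.04×10^4 N/C.

|E| ≈ 9.04×10^4 V/m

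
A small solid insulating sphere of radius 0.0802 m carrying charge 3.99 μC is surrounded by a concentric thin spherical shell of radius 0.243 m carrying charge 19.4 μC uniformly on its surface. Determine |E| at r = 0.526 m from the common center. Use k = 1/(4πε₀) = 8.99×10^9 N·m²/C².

|E| ≈ 7.60×10^5 N/C

Take a concentric spherical Gaussian surface of radius r = 0.526 m (r > 0.243 m, enclosing both).
Q_enc = (3.99 μC) + (19.4 μC) = 2.339×10^-5 C.
Applying ∮E·dA = Q_enc/ε₀ with Φ = E(4πr²):
E = k|Q_enc|/r² = (8.99×10^9)(2.339×10^-5)/(0.526)² = 7.60×10^5 N/C.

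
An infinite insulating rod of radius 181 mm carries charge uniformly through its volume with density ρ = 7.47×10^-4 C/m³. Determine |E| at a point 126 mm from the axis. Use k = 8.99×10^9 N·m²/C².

By cylindrical symmetry E is radial; use a coaxial Gaussian cylinder of radius 126 mm and length L (r < R).
Enclosed charge per unit length: λ_enc = ρ·πr² = (7.47×10^-4)π(0.126)² = 3.726e-5 C/m.
Gauss's law: E·2πrL = λ_enc L/ε₀.
E = 2k|λ_enc|/r = 2(8.99×10^9)(3.726e-5)/(0.126) = 5.32×10^6 N/C.

5.32×10^6 N/C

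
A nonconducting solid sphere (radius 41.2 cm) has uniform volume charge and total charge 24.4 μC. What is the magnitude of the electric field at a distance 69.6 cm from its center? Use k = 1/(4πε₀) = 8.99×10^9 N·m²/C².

By spherical symmetry E is radial; choose a Gaussian sphere of radius r = 69.6 cm (r > R, so the entire charge is enclosed).
Q_enc = 24.4 μC = 2.44e-5 C.
Gauss's law: E·4πr² = Q_enc/ε₀.
E = k|Q_enc|/r² = (8.99×10^9)(2.44×10^-5)/(0.696)² = 4.53e5 N/C.

E ≈ 4.53×10^5 N/C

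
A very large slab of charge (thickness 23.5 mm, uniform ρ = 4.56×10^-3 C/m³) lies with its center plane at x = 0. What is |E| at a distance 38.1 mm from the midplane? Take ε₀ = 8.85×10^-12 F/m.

E = 6.05×10^6 V/m

The point |x| = 38.1 mm lies outside the slab (half-thickness 0.01175 m). A symmetric pillbox spanning the full slab encloses Q_enc = ρ·d·A.
Flux = 2EA ⇒ E = |ρ|d/(2ε₀), independent of distance outside.
E = (4.56×10^-3)(0.0235)/(2·8.85×10^-12) = 6.05e6 N/C.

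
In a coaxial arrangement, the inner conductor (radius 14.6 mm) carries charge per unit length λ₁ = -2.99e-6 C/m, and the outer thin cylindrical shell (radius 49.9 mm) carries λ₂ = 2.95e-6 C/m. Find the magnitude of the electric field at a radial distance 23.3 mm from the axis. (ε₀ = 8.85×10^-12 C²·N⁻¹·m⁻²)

Take a coaxial cylindrical Gaussian surface of radius r = 23.3 mm and length L (between the conductors, 14.6 mm < r < 49.9 mm).
The shell at 49.9 mm lies outside the Gaussian surface, so λ_enc = λ₁ = -2.99×10^-6 C/m.
Since E is radial and uniform over the curved surface, Φ = E·2πrL = Q_enc/ε₀ = λ_enc L/ε₀.
E = |λ_enc|/(2πε₀r) = (2.99×10^-6)/(2π·8.85×10^-12·0.0233) = 2.31×10^6 N/C.

E ≈ 2.31×10^6 N/C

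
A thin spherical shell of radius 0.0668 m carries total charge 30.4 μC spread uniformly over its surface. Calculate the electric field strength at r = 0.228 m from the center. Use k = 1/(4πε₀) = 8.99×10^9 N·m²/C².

|E| ≈ 5.26×10^6 N/C

Symmetry ⇒ E = E(r) r̂. Gaussian sphere of radius r = 0.228 m (r > 0.0668 m).
The entire shell is enclosed: Q_enc = 3.04×10^-5 C.
Gauss's law: E·4πr² = Q_enc/ε₀.
E = k|Q_enc|/r² = (8.99×10^9)(3.04×10^-5)/(0.228)² = 5.26e6 N/C.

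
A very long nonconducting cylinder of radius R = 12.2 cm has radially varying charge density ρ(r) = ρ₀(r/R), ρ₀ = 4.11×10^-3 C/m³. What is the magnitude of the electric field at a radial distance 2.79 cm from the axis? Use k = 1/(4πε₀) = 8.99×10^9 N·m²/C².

By cylindrical symmetry E is radial; use a coaxial Gaussian cylinder of radius 2.79 cm and length L (r < R).
Integrating ρ over the cross-section to radius r: λ_enc = (2πρ₀/R) ∫₀^r r'^2 dr' = 2πρ₀ r^3/(3·R) = 1.532×10^-6 C/m.
Gauss's law: E·2πrL = λ_enc L/ε₀.
E = 2k|λ_enc|/r = 2(8.99×10^9)(1.532×10^-6)/(0.0279) = 9.88×10^5 N/C.

E = 9.88e5 V/m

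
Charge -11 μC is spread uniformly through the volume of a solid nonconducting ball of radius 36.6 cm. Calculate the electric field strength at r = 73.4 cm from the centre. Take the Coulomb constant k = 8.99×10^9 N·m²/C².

|E| = 1.84e5 N/C

Symmetry ⇒ E = E(r) r̂. Gaussian sphere of radius r = 73.4 cm (r > R, so the entire charge is enclosed).
Q_enc = -11 μC = -1.10×10^-5 C.
Gauss's law: E·4πr² = Q_enc/ε₀.
E = k|Q_enc|/r² = (8.99×10^9)(1.10×10^-5)/(0.734)² = 1.84e5 N/C.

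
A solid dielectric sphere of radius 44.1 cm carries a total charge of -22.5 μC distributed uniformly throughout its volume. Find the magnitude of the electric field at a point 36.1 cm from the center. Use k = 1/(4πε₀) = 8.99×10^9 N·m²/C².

Symmetry ⇒ E = E(r) r̂. Gaussian sphere of radius r = 36.1 cm (r < R).
Only the charge within r is enclosed: Q_enc = Q·(r/R)³ = (-22.5 μC)·(36.1 cm/44.1 cm)³ = -1.234e-5 C.
By Gauss's law, ∮E·dA = E·4πr² = Q_enc/ε₀.
E = k|Q_enc|/r² = (8.99×10^9)(1.234×10^-5)/(0.361)² = 8.51e5 N/C.

E = 8.51×10^5 N/C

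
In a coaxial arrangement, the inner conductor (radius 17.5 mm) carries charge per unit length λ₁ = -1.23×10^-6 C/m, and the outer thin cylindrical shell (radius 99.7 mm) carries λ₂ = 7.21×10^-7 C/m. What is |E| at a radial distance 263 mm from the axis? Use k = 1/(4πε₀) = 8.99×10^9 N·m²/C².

E = 3.48×10^4 N/C

Coaxial Gaussian cylinder, radius r = 263 mm, length L (r > 99.7 mm, enclosing both).
λ_enc = λ₁ + λ₂ = (-1.23×10^-6) + (7.21×10^-7) = -5.09e-7 C/m.
Gauss's law: E·2πrL = λ_enc L/ε₀.
E = 2k|λ_enc|/r = 2(8.99×10^9)(5.09×10^-7)/(0.263) = 3.48×10^4 N/C.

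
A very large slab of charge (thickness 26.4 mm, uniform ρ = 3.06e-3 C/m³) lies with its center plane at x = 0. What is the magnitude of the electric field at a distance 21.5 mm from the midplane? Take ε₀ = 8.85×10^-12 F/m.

|E| ≈ 4.56e6 N/C

The point |x| = 21.5 mm lies outside the slab (half-thickness 0.0132 m). A symmetric pillbox spanning the full slab encloses Q_enc = ρ·d·A.
Flux = 2EA ⇒ E = |ρ|d/(2ε₀), independent of distance outside.
E = (3.06×10^-3)(0.0264)/(2·8.85×10^-12) = 4.56×10^6 N/C.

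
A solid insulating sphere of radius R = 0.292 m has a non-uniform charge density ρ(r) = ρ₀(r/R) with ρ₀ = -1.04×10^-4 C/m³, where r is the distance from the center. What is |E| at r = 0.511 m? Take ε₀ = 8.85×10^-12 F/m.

|E| ≈ 2.80×10^5 N/C

Use a concentric Gaussian sphere at r = 0.511 m (r > R, all charge enclosed).
Q_enc = 4π ∫₀^R ρ₀(r'/R)^1 r'² dr' = 4πρ₀R³/4 = -8.135e-6 C.
Applying ∮E·dA = Q_enc/ε₀ with Φ = E(4πr²):
E = |Q_enc|/(4πε₀r²) = (8.135×10^-6)/(4π·8.85×10^-12·(0.511)²) = 2.80e5 N/C.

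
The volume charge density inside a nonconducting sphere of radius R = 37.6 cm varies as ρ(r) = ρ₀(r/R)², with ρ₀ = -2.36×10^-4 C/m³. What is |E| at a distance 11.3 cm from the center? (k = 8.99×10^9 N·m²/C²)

Use a concentric Gaussian sphere at r = 11.3 cm (r < R).
Q_enc = ∫₀^r ρ(r')·4πr'² dr' = (4πρ₀/R²) ∫₀^r r'^4 dr' = 4πρ₀ r^5/(5·R²) = -7.73e-8 C.
By Gauss's law, ∮E·dA = E·4πr² = Q_enc/ε₀.
E = k|Q_enc|/r² = (8.99×10^9)(7.73×10^-8)/(0.113)² = 5.44×10^4 N/C.

5.44×10^4 N/C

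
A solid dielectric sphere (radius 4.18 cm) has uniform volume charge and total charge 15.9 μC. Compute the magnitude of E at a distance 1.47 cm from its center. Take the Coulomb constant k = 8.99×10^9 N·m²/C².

|E| ≈ 2.88×10^7 N/C

By spherical symmetry E is radial; choose a Gaussian sphere of radius r = 1.47 cm (r < R).
For a uniform sphere the enclosed fraction is (r/R)³, so Q_enc = (15.9 μC)(0.0147/0.0418)³ = 6.915e-7 C.
Gauss's law: E·4πr² = Q_enc/ε₀.
E = k|Q_enc|/r² = (8.99×10^9)(6.915e-7)/(0.0147)² = 2.88×10^7 N/C.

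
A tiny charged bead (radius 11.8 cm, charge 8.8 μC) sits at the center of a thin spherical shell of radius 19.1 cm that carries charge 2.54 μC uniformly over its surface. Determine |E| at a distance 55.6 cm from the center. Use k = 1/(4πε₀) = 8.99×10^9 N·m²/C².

Symmetry ⇒ E = E(r) r̂. Gaussian sphere of radius r = 55.6 cm (r > 19.1 cm, enclosing both).
Q_enc = (8.8 μC) + (2.54 μC) = 1.134e-5 C.
Gauss's law: E·4πr² = Q_enc/ε₀.
E = k|Q_enc|/r² = (8.99×10^9)(1.134×10^-5)/(0.556)² = 3.30×10^5 N/C.

E = 3.30e5 N/C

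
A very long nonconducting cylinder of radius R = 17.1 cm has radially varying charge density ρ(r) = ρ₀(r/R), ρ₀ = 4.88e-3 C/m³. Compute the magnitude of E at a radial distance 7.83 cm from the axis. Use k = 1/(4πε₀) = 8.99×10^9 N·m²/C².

Choose a coaxial cylinder of radius r = 7.83 cm (arbitrary length L) as the Gaussian surface (r < R).
λ_enc = ∫₀^r ρ(r')·2πr' dr' = (2πρ₀/R)·r^3/3 = 2.869e-5 C/m.
Applying ∮E·dA = Q_enc/ε₀ with the end caps contributing no flux:
E = 2k|λ_enc|/r = 2(8.99×10^9)(2.869×10^-5)/(0.0783) = 6.59×10^6 N/C.

6.59×10^6 N/C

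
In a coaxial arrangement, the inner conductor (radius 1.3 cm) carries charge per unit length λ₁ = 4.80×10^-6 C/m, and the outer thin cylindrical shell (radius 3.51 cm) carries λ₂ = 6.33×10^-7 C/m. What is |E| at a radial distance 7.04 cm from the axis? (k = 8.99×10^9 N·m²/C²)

E ≈ 1.39×10^6 N/C

Choose a coaxial cylinder of radius r = 7.04 cm (arbitrary length L) as the Gaussian surface (r > 3.51 cm, enclosing both).
λ_enc = λ₁ + λ₂ = (4.80e-6) + (6.33×10^-7) = 5.433e-6 C/m.
Applying ∮E·dA = Q_enc/ε₀ with the end caps contributing no flux:
E = 2k|λ_enc|/r = 2(8.99×10^9)(5.433e-6)/(0.0704) = 1.39e6 N/C.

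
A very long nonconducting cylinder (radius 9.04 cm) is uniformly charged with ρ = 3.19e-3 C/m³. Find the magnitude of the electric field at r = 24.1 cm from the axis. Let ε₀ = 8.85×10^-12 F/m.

|E| = 6.11×10^6 N/C

Choose a coaxial cylinder of radius r = 24.1 cm (arbitrary length L) as the Gaussian surface (r > 9.04 cm, full cross-section enclosed).
λ_enc = ρ·πR² = (3.19×10^-3)π(0.0904)² = 8.19×10^-5 C/m.
Gauss's law: E·2πrL = λ_enc L/ε₀.
E = |λ_enc|/(2πε₀r) = (8.19e-5)/(2π·8.85×10^-12·0.241) = 6.11×10^6 N/C.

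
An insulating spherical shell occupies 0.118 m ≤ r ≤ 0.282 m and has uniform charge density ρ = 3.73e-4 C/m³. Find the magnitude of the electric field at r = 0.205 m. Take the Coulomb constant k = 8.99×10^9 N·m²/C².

|E| = 2.33×10^6 N/C

Take a concentric spherical Gaussian surface of radius r = 0.205 m (within the shell material, 0.118 m < r < 0.282 m).
Only the shell between 0.118 m and r is enclosed: Q_enc = ρ·(4π/3)(r³ − a³) = (3.73×10^-4)·(4π/3)·((0.205)³ − (0.118)³) = 1.089×10^-5 C.
Since E is radial and uniform over the Gaussian sphere, Φ = E·4πr² = Q_enc/ε₀.
E = k|Q_enc|/r² = (8.99×10^9)(1.089×10^-5)/(0.205)² = 2.33×10^6 N/C.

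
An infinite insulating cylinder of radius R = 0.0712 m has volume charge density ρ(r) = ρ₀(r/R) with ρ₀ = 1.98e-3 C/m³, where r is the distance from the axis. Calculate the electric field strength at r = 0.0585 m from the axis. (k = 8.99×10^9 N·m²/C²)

|E| = 3.58×10^6 N/C

Take a coaxial cylindrical Gaussian surface of radius r = 0.0585 m and length L (r < R).
Integrating ρ over the cross-section to radius r: λ_enc = (2πρ₀/R) ∫₀^r r'^2 dr' = 2πρ₀ r^3/(3·R) = 1.166×10^-5 C/m.
Since E is radial and uniform over the curved surface, Φ = E·2πrL = Q_enc/ε₀ = λ_enc L/ε₀.
E = 2k|λ_enc|/r = 2(8.99×10^9)(1.166e-5)/(0.0585) = 3.58e6 N/C.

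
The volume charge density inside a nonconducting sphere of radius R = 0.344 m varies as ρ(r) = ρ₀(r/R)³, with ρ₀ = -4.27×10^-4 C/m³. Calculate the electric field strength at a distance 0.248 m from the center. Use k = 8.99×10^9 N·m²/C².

Use a concentric Gaussian sphere at r = 0.248 m (r < R).
Integrate the density: Q_enc = 4π ∫₀^r ρ₀(r'/R)^3 r'² dr' = 4πρ₀ r^6/(6·R³) = -5.111×10^-6 C.
Gauss's law: E·4πr² = Q_enc/ε₀.
E = k|Q_enc|/r² = (8.99×10^9)(5.111e-6)/(0.248)² = 7.47e5 N/C.

7.47e5 V/m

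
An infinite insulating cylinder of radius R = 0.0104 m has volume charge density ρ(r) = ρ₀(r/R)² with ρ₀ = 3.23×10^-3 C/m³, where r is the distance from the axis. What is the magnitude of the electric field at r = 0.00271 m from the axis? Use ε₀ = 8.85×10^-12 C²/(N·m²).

|E| ≈ 1.68×10^4 N/C

Take a coaxial cylindrical Gaussian surface of radius r = 0.00271 m and length L (r < R).
λ_enc = ∫₀^r ρ(r')·2πr' dr' = (2πρ₀/R²)·r^4/4 = 2.53×10^-9 C/m.
Gauss's law: E·2πrL = λ_enc L/ε₀.
E = |λ_enc|/(2πε₀r) = (2.53e-9)/(2π·8.85×10^-12·0.00271) = 1.68×10^4 N/C.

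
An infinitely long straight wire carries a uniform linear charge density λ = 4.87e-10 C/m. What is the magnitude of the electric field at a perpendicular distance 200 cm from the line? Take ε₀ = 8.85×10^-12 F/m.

Take a coaxial cylindrical Gaussian surface of radius r = 200 cm and length L.
Q_enc = λL, so λ_enc = 4.87×10^-10 C/m.
Gauss's law: E·2πrL = λ_enc L/ε₀.
E = |λ_enc|/(2πε₀r) = (4.87×10^-10)/(2π·8.85×10^-12·2) = 4.38 N/C.

E ≈ 4.38 N/C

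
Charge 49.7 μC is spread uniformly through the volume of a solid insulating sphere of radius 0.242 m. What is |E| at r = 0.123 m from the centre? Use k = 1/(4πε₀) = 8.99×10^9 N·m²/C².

3.88×10^6 N/C

By spherical symmetry E is radial; choose a Gaussian sphere of radius r = 0.123 m (r < R).
For a uniform sphere the enclosed fraction is (r/R)³, so Q_enc = (49.7 μC)(0.123/0.242)³ = 6.526×10^-6 C.
Applying ∮E·dA = Q_enc/ε₀ with Φ = E(4πr²):
E = k|Q_enc|/r² = (8.99×10^9)(6.526×10^-6)/(0.123)² = 3.88e6 N/C.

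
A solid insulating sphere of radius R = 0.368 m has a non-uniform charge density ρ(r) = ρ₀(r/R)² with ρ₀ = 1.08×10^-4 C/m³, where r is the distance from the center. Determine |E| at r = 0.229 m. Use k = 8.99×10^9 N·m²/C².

2.16×10^5 N/C

By spherical symmetry E is radial; choose a Gaussian sphere of radius r = 0.229 m (r < R).
Integrate the density: Q_enc = 4π ∫₀^r ρ₀(r'/R)^2 r'² dr' = 4πρ₀ r^5/(5·R²) = 1.262×10^-6 C.
By Gauss's law, ∮E·dA = E·4πr² = Q_enc/ε₀.
E = k|Q_enc|/r² = (8.99×10^9)(1.262e-6)/(0.229)² = 2.16×10^5 N/C.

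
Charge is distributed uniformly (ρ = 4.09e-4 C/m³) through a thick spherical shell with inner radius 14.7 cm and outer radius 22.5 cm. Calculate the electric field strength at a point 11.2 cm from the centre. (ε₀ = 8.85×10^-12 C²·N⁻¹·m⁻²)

E = 0

Use a concentric Gaussian sphere at r = 11.2 cm (r < 14.7 cm, inside the empty cavity).
No charge is enclosed, so by Gauss's law E·4πr² = 0 ⇒ E = 0.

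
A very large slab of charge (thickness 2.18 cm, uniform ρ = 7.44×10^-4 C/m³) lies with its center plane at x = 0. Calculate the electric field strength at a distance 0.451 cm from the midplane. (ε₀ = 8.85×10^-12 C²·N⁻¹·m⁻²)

|E| ≈ 3.79e5 V/m

By symmetry E is perpendicular to the slab. A Gaussian pillbox from −0.451 cm to +0.451 cm (face area A) lies entirely within the slab.
Q_enc = ρ·(2x)·A and flux = 2EA, so 2EA = 2ρxA/ε₀ ⇒ E = |ρ|x/ε₀.
E = (7.44×10^-4)(0.00451)/(8.85×10^-12) = 3.79e5 N/C.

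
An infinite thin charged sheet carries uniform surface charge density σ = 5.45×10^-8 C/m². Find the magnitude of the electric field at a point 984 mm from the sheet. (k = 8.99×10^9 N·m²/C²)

The symmetry is planar: E is normal to the sheet and the same magnitude on both sides. Take a pillbox straddling the sheet with end-cap area A.
Flux Φ = 2EA and Q_enc = σA, so 2EA = σA/ε₀ ⇒ E = |σ|/(2ε₀), independent of distance.
E = 2πk|σ| = 2π(8.99×10^9)(5.45e-8) = 3.08×10^3 N/C.

|E| ≈ 3.08e3 N/C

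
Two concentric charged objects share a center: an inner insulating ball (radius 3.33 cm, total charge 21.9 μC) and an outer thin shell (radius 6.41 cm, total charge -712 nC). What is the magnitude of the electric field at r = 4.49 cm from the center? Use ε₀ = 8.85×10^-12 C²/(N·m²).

By spherical symmetry E is radial; choose a Gaussian sphere of radius r = 4.49 cm (between the bodies, 3.33 cm < r < 6.41 cm).
The shell at 6.41 cm lies outside the Gaussian surface, so Q_enc = 21.9 μC = 2.19e-5 C.
Gauss's law: E·4πr² = Q_enc/ε₀.
E = |Q_enc|/(4πε₀r²) = (2.19e-5)/(4π·8.85×10^-12·(0.0449)²) = 9.77e7 N/C.

E = 9.77×10^7 N/C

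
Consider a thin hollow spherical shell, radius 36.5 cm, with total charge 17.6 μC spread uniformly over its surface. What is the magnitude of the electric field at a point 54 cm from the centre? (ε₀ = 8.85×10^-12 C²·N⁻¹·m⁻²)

5.43e5 V/m

Take a concentric spherical Gaussian surface of radius r = 54 cm (r > 36.5 cm).
The entire shell is enclosed: Q_enc = 1.76×10^-5 C.
By Gauss's law, ∮E·dA = E·4πr² = Q_enc/ε₀.
E = |Q_enc|/(4πε₀r²) = (1.76×10^-5)/(4π·8.85×10^-12·(0.54)²) = 5.43×10^5 N/C.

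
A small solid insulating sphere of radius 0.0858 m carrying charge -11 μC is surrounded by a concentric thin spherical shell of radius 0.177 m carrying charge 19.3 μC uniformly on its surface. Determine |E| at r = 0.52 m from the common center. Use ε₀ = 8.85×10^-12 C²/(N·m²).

Symmetry ⇒ E = E(r) r̂. Gaussian sphere of radius r = 0.52 m (r > 0.177 m, enclosing both).
Q_enc = (-11 μC) + (19.3 μC) = 8.30×10^-6 C.
Gauss's law: E·4πr² = Q_enc/ε₀.
E = |Q_enc|/(4πε₀r²) = (8.30e-6)/(4π·8.85×10^-12·(0.52)²) = 2.76×10^5 N/C.

|E| ≈ 2.76e5 V/m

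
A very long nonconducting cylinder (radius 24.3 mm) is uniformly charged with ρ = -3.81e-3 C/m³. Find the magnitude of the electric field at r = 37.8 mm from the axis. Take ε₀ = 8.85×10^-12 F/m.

|E| ≈ 3.36e6 V/m

Coaxial Gaussian cylinder, radius r = 37.8 mm, length L (r > 24.3 mm, full cross-section enclosed).
λ_enc = ρ·πR² = (-3.81×10^-3)π(0.0243)² = -7.068×10^-6 C/m.
Applying ∮E·dA = Q_enc/ε₀ with the end caps contributing no flux:
E = |λ_enc|/(2πε₀r) = (7.068×10^-6)/(2π·8.85×10^-12·0.0378) = 3.36×10^6 N/C.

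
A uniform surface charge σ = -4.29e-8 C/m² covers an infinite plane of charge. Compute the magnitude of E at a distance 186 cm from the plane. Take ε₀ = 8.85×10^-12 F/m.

The symmetry is planar: E is normal to the sheet and the same magnitude on both sides. Take a pillbox straddling the sheet with end-cap area A.
Only the two end caps contribute flux: Φ = 2EA. With Q_enc = σA, Gauss's law gives E = |σ|/(2ε₀).
E = |σ|/(2ε₀) = (4.29e-8)/(2·8.85×10^-12) = 2.42×10^3 N/C.

2.42×10^3 N/C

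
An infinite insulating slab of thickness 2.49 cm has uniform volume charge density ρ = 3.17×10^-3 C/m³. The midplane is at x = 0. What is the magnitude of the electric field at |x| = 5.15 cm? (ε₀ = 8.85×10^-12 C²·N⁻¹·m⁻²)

The point |x| = 5.15 cm lies outside the slab (half-thickness 0.01245 m). A symmetric pillbox spanning the full slab encloses Q_enc = ρ·d·A.
Flux = 2EA ⇒ E = |ρ|d/(2ε₀), independent of distance outside.
E = (3.17×10^-3)(0.0249)/(2·8.85×10^-12) = 4.46×10^6 N/C.

|E| ≈ 4.46×10^6 V/m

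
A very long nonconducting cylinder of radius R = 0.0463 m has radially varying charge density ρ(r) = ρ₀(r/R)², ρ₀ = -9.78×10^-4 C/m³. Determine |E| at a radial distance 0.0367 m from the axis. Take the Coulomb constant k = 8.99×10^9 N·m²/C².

E = 6.37×10^5 N/C

Coaxial Gaussian cylinder, radius r = 0.0367 m, length L (r < R).
λ_enc = ∫₀^r ρ(r')·2πr' dr' = (2πρ₀/R²)·r^4/4 = -1.30×10^-6 C/m.
Since E is radial and uniform over the curved surface, Φ = E·2πrL = Q_enc/ε₀ = λ_enc L/ε₀.
E = 2k|λ_enc|/r = 2(8.99×10^9)(1.30×10^-6)/(0.0367) = 6.37×10^5 N/C.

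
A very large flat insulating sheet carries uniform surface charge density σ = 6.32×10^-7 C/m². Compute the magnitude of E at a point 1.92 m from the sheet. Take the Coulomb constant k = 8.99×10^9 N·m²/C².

3.57×10^4 V/m

Choose a cylindrical pillbox piercing the sheet, end faces (area A) parallel to it.
Flux Φ = 2EA and Q_enc = σA, so 2EA = σA/ε₀ ⇒ E = |σ|/(2ε₀), independent of distance.
E = 2πk|σ| = 2π(8.99×10^9)(6.32×10^-7) = 3.57e4 N/C.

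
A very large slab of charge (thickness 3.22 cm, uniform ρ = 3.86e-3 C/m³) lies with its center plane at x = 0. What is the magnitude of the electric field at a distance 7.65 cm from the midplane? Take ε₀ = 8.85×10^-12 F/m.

The point |x| = 7.65 cm lies outside the slab (half-thickness 0.0161 m). A symmetric pillbox spanning the full slab encloses Q_enc = ρ·d·A.
Flux = 2EA ⇒ E = |ρ|d/(2ε₀), independent of distance outside.
E = (3.86×10^-3)(0.0322)/(2·8.85×10^-12) = 7.02×10^6 N/C.

7.02×10^6 N/C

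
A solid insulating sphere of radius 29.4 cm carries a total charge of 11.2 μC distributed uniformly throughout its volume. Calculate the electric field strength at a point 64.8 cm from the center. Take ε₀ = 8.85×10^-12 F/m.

E = 2.40×10^5 N/C

By spherical symmetry E is radial; choose a Gaussian sphere of radius r = 64.8 cm (r > R, so the entire charge is enclosed).
Q_enc = 11.2 μC = 1.12e-5 C.
Applying ∮E·dA = Q_enc/ε₀ with Φ = E(4πr²):
E = |Q_enc|/(4πε₀r²) = (1.12e-5)/(4π·8.85×10^-12·(0.648)²) = 2.40×10^5 N/C.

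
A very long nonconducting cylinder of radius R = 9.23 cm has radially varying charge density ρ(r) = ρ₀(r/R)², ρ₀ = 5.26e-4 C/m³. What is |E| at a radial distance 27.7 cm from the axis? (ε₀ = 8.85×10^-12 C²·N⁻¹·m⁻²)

Take a coaxial cylindrical Gaussian surface of radius r = 27.7 cm and length L (r > R, full charge per length enclosed).
λ_enc = 2π ∫₀^R ρ₀(r'/R)^2 r' dr' = 2πρ₀R²/4 = 7.039×10^-6 C/m.
Since E is radial and uniform over the curved surface, Φ = E·2πrL = Q_enc/ε₀ = λ_enc L/ε₀.
E = |λ_enc|/(2πε₀r) = (7.039×10^-6)/(2π·8.85×10^-12·0.277) = 4.57×10^5 N/C.

|E| = 4.57×10^5 N/C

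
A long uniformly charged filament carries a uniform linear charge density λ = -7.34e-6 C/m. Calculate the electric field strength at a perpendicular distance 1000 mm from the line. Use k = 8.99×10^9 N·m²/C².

|E| ≈ 1.32e5 V/m

Coaxial Gaussian cylinder, radius r = 1000 mm, length L.
Q_enc = λL, so λ_enc = -7.34e-6 C/m.
Gauss's law: E·2πrL = λ_enc L/ε₀.
E = 2k|λ_enc|/r = 2(8.99×10^9)(7.34×10^-6)/(1) = 1.32×10^5 N/C.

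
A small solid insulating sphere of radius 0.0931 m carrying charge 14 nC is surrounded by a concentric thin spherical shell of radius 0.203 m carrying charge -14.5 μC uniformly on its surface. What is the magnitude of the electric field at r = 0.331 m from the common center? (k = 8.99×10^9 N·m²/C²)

E = 1.19×10^6 V/m

Take a concentric spherical Gaussian surface of radius r = 0.331 m (r > 0.203 m, enclosing both).
Q_enc = (14 nC) + (-14.5 μC) = -1.449×10^-5 C.
Gauss's law: E·4πr² = Q_enc/ε₀.
E = k|Q_enc|/r² = (8.99×10^9)(1.449e-5)/(0.331)² = 1.19×10^6 N/C.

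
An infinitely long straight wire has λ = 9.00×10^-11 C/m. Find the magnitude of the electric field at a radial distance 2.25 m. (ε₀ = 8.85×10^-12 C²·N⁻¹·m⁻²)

0.719 N/C

Take a coaxial cylindrical Gaussian surface of radius r = 2.25 m and length L.
Q_enc = λL, so λ_enc = 9.00×10^-11 C/m.
By Gauss's law (flux through the curved wall only), E·2πrL = λ_enc L/ε₀.
E = |λ_enc|/(2πε₀r) = (9.00e-11)/(2π·8.85×10^-12·2.25) = 0.719 N/C.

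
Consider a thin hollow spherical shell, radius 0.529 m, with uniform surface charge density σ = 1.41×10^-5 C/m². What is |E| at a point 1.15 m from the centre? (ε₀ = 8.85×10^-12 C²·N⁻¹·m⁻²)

|E| = 3.37e5 N/C

Take a concentric spherical Gaussian surface of radius r = 1.15 m (r > 0.529 m).
The entire shell is enclosed: Q_enc = σ·4πR² = (1.41×10^-5)·4π·(0.529)² = 4.958×10^-5 C.
Applying ∮E·dA = Q_enc/ε₀ with Φ = E(4πr²):
E = |Q_enc|/(4πε₀r²) = (4.958e-5)/(4π·8.85×10^-12·(1.15)²) = 3.37×10^5 N/C.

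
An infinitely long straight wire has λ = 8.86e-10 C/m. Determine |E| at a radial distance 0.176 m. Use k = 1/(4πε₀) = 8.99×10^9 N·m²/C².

E = 90.5 N/C

By cylindrical symmetry E is radial; use a coaxial Gaussian cylinder of radius 0.176 m and length L.
Q_enc = λL, so λ_enc = 8.86×10^-10 C/m.
Since E is radial and uniform over the curved surface, Φ = E·2πrL = Q_enc/ε₀ = λ_enc L/ε₀.
E = 2k|λ_enc|/r = 2(8.99×10^9)(8.86×10^-10)/(0.176) = 90.5 N/C.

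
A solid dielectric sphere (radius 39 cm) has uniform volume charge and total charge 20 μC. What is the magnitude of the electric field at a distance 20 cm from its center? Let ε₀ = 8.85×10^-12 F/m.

Use a concentric Gaussian sphere at r = 20 cm (r < R).
Only the charge within r is enclosed: Q_enc = Q·(r/R)³ = (20 μC)·(20 cm/39 cm)³ = 2.697e-6 C.
Since E is radial and uniform over the Gaussian sphere, Φ = E·4πr² = Q_enc/ε₀.
E = |Q_enc|/(4πε₀r²) = (2.697×10^-6)/(4π·8.85×10^-12·(0.2)²) = 6.06e5 N/C.

|E| = 6.06×10^5 N/C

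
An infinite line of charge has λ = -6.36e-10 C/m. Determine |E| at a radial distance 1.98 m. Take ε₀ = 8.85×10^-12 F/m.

|E| = 5.78 N/C

Coaxial Gaussian cylinder, radius r = 1.98 m, length L.
Q_enc = λL, so λ_enc = -6.36×10^-10 C/m.
Gauss's law: E·2πrL = λ_enc L/ε₀.
E = |λ_enc|/(2πε₀r) = (6.36e-10)/(2π·8.85×10^-12·1.98) = 5.78 N/C.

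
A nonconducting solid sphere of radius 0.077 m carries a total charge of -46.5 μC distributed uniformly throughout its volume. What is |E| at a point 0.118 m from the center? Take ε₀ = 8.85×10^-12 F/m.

3.00×10^7 V/m

By spherical symmetry E is radial; choose a Gaussian sphere of radius r = 0.118 m (r > R, so the entire charge is enclosed).
Q_enc = -46.5 μC = -4.65e-5 C.
Since E is radial and uniform over the Gaussian sphere, Φ = E·4πr² = Q_enc/ε₀.
E = |Q_enc|/(4πε₀r²) = (4.65×10^-5)/(4π·8.85×10^-12·(0.118)²) = 3.00×10^7 N/C.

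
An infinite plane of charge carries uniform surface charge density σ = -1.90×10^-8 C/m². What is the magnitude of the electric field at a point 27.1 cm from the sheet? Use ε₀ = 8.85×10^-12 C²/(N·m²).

By planar symmetry E is perpendicular to the sheet and uniform; use a Gaussian pillbox with flat faces of area A on each side of the sheet.
Only the two end caps contribute flux: Φ = 2EA. With Q_enc = σA, Gauss's law gives E = |σ|/(2ε₀).
E = |σ|/(2ε₀) = (1.90×10^-8)/(2·8.85×10^-12) = 1.07×10^3 N/C.

E = 1.07e3 V/m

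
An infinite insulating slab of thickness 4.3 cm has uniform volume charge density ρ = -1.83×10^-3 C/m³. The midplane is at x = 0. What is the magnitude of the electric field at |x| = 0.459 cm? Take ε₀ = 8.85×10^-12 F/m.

By symmetry E is perpendicular to the slab. A Gaussian pillbox from −0.459 cm to +0.459 cm (face area A) lies entirely within the slab.
Q_enc = ρ·(2x)·A and flux = 2EA, so 2EA = 2ρxA/ε₀ ⇒ E = |ρ|x/ε₀.
E = (1.83×10^-3)(0.00459)/(8.85×10^-12) = 9.49×10^5 N/C.

|E| = 9.49e5 V/m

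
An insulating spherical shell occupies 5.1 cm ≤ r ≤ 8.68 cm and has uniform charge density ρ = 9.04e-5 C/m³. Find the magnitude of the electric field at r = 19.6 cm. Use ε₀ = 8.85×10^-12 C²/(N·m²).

4.62×10^4 N/C

Use a concentric Gaussian sphere at r = 19.6 cm (r > 8.68 cm, enclosing the whole shell).
Q_enc = ρ·(4π/3)(b³ − a³) = (9.04×10^-5)·(4π/3)·((0.0868)³ − (0.051)³) = 1.974×10^-7 C.
By Gauss's law, ∮E·dA = E·4πr² = Q_enc/ε₀.
E = |Q_enc|/(4πε₀r²) = (1.974×10^-7)/(4π·8.85×10^-12·(0.196)²) = 4.62e4 N/C.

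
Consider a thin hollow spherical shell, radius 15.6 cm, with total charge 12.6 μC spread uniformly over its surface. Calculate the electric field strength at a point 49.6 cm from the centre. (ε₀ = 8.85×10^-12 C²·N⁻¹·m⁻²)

Symmetry ⇒ E = E(r) r̂. Gaussian sphere of radius r = 49.6 cm (r > 15.6 cm).
The entire shell is enclosed: Q_enc = 1.26×10^-5 C.
By Gauss's law, ∮E·dA = E·4πr² = Q_enc/ε₀.
E = |Q_enc|/(4πε₀r²) = (1.26×10^-5)/(4π·8.85×10^-12·(0.496)²) = 4.61e5 N/C.

|E| = 4.61e5 V/m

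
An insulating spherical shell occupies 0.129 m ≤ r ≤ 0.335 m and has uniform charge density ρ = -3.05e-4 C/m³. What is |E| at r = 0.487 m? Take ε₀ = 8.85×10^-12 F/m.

1.72e6 N/C

Use a concentric Gaussian sphere at r = 0.487 m (r > 0.335 m, enclosing the whole shell).
Q_enc = ρ·(4π/3)(b³ − a³) = (-3.05×10^-4)·(4π/3)·((0.335)³ − (0.129)³) = -4.529e-5 C.
By Gauss's law, ∮E·dA = E·4πr² = Q_enc/ε₀.
E = |Q_enc|/(4πε₀r²) = (4.529e-5)/(4π·8.85×10^-12·(0.487)²) = 1.72e6 N/C.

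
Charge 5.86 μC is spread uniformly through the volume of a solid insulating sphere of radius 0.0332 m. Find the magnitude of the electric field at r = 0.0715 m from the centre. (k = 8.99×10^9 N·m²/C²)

|E| = 1.03×10^7 N/C

Use a concentric Gaussian sphere at r = 0.0715 m (r > R, so the entire charge is enclosed).
Q_enc = 5.86 μC = 5.86×10^-6 C.
Since E is radial and uniform over the Gaussian sphere, Φ = E·4πr² = Q_enc/ε₀.
E = k|Q_enc|/r² = (8.99×10^9)(5.86e-6)/(0.0715)² = 1.03×10^7 N/C.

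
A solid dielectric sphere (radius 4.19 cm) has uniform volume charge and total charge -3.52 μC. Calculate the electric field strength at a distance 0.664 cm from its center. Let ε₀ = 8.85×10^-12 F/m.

By spherical symmetry E is radial; choose a Gaussian sphere of radius r = 0.664 cm (r < R).
Only the charge within r is enclosed: Q_enc = Q·(r/R)³ = (-3.52 μC)·(0.664 cm/4.19 cm)³ = -1.401×10^-8 C.
By Gauss's law, ∮E·dA = E·4πr² = Q_enc/ε₀.
E = |Q_enc|/(4πε₀r²) = (1.401×10^-8)/(4π·8.85×10^-12·(0.00664)²) = 2.86e6 N/C.

E ≈ 2.86×10^6 N/C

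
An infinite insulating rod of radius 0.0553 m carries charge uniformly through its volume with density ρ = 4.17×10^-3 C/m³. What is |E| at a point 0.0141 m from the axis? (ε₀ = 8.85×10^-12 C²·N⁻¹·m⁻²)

|E| = 3.32×10^6 N/C

Take a coaxial cylindrical Gaussian surface of radius r = 0.0141 m and length L (r < R).
Enclosed charge per unit length: λ_enc = ρ·πr² = (4.17×10^-3)π(0.0141)² = 2.604×10^-6 C/m.
Applying ∮E·dA = Q_enc/ε₀ with the end caps contributing no flux:
E = |λ_enc|/(2πε₀r) = (2.604×10^-6)/(2π·8.85×10^-12·0.0141) = 3.32×10^6 N/C.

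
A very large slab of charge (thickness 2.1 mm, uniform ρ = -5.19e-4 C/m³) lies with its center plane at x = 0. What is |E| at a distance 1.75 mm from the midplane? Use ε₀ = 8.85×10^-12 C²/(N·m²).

|E| ≈ 6.16×10^4 N/C

The point |x| = 1.75 mm lies outside the slab (half-thickness 0.00105 m). A symmetric pillbox spanning the full slab encloses Q_enc = ρ·d·A.
Flux = 2EA ⇒ E = |ρ|d/(2ε₀), independent of distance outside.
E = (5.19e-4)(0.0021)/(2·8.85×10^-12) = 6.16×10^4 N/C.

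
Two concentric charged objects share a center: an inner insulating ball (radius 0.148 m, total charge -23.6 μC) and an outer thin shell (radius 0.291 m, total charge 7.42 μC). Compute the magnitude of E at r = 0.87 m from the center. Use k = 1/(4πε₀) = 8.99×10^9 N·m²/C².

E = 1.92e5 V/m

By spherical symmetry E is radial; choose a Gaussian sphere of radius r = 0.87 m (r > 0.291 m, enclosing both).
Q_enc = (-23.6 μC) + (7.42 μC) = -1.618e-5 C.
Gauss's law: E·4πr² = Q_enc/ε₀.
E = k|Q_enc|/r² = (8.99×10^9)(1.618×10^-5)/(0.87)² = 1.92×10^5 N/C.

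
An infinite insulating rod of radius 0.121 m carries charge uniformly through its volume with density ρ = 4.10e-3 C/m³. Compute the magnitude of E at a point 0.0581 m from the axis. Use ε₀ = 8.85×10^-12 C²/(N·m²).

E ≈ 1.35×10^7 V/m

Choose a coaxial cylinder of radius r = 0.0581 m (arbitrary length L) as the Gaussian surface (r < R).
Charge inside radius r per length L is ρ·πr²·L, so λ_enc = ρπr² = 4.348×10^-5 C/m.
Applying ∮E·dA = Q_enc/ε₀ with the end caps contributing no flux:
E = |λ_enc|/(2πε₀r) = (4.348×10^-5)/(2π·8.85×10^-12·0.0581) = 1.35e7 N/C.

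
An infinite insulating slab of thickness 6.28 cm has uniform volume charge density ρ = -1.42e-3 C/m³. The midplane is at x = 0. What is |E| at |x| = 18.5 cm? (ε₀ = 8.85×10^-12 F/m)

5.04×10^6 V/m

The point |x| = 18.5 cm lies outside the slab (half-thickness 0.0314 m). A symmetric pillbox spanning the full slab encloses Q_enc = ρ·d·A.
Flux = 2EA ⇒ E = |ρ|d/(2ε₀), independent of distance outside.
E = (1.42×10^-3)(0.0628)/(2·8.85×10^-12) = 5.04×10^6 N/C.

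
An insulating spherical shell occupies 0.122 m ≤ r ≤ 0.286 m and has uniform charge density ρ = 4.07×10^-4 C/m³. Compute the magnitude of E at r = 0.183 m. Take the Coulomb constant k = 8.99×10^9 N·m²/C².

By spherical symmetry E is radial; choose a Gaussian sphere of radius r = 0.183 m (within the shell material, 0.122 m < r < 0.286 m).
Enclosed charge is the volume from a to r: Q_enc = (4π/3)ρ(r³ − a³) = 7.352e-6 C.
Since E is radial and uniform over the Gaussian sphere, Φ = E·4πr² = Q_enc/ε₀.
E = k|Q_enc|/r² = (8.99×10^9)(7.352×10^-6)/(0.183)² = 1.97×10^6 N/C.

E = 1.97e6 N/C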